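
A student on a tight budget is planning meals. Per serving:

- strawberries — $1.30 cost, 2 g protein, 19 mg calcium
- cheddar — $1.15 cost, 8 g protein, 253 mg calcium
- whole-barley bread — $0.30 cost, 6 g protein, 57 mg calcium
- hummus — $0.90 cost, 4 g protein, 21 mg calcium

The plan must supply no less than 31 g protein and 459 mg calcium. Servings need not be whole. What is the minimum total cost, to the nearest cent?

An LP optimum is at a vertex; with two nutrient constraints at most two foods are used. Check each candidate.
strawberries only: max(31/2, 459/19) = 24.16 servings → $31.41.
cheddar only: max(31/8, 459/253) = 3.875 servings → $4.46.
whole-barley bread only: max(31/6, 459/57) = 8.053 servings → $2.42.
hummus only: max(31/4, 459/21) = 21.86 servings → $19.67.
strawberries + cheddar with both tight: 11.78 servings and 0.9294 servings → $16.39.
strawberries + whole-barley bread (both tight): parallel constraints — no distinct corner.
strawberries + hummus: the both-tight solution has a negative serving — not a feasible corner.
cheddar + whole-barley bread with both tight: 0.9294 servings and 3.927 servings → $2.25.
cheddar + hummus with both tight: 1.404 servings and 4.942 servings → $6.06.
whole-barley bread + hummus: intersection lies outside the first quadrant.
Cheapest feasible corner: $2.25.

$2.25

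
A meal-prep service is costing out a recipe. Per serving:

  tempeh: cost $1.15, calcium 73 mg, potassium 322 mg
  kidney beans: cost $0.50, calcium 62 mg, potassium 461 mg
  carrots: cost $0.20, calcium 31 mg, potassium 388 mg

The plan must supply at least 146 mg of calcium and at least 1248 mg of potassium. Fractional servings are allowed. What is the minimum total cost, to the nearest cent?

$0.94

For a min-cost LP with two ≥-constraints, a basic feasible solution has at most two positive variables.
tempeh only: max(146/73, 1248/322) = 3.876 servings → $4.46.
kidney beans only: max(146/62, 1248/461) = 2.707 servings → $1.35.
carrots only: max(146/31, 1248/388) = 4.71 servings → $0.94.
tempeh + kidney beans: intersection lies outside the first quadrant.
tempeh + carrots with both tight: 0.9792 servings and 2.404 servings → $1.61.
kidney beans + carrots with both tight: 1.839 servings and 1.031 servings → $1.13.
Cheapest feasible corner: $0.94.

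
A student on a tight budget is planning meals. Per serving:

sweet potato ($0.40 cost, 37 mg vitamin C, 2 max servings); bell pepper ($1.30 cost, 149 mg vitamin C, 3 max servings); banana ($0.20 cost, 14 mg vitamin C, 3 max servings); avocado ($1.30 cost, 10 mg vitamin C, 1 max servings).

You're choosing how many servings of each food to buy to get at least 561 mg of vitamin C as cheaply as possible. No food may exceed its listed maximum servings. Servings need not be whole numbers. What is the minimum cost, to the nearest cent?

$5.27

Cost per mg of vitamin C: bell pepper $0.0087, sweet potato $0.0108, banana $0.0143, avocado $0.1300.
Take 3 servings of bell pepper: +447.0 mg vitamin C for $3.90 (total $3.90, still need 114.0 mg).
Take 2 servings of sweet potato: +74.0 mg vitamin C for $0.80 (total $4.70, still need 40.0 mg).
Take 2.857 servings of banana: +40.0 mg vitamin C for $0.57 (total $5.27, still need 0.0 mg).
Greedy by cheapest-per-mg is optimal for a single linear constraint, so the minimum cost is $5.27.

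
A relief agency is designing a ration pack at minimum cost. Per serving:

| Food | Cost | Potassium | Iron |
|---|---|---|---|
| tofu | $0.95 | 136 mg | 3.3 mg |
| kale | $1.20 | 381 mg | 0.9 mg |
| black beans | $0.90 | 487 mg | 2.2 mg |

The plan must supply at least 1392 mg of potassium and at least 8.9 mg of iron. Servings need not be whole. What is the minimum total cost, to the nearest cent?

$3.25

Compare the cost at each extreme point of the feasible region.
tofu only: max(1392/136, 8.9/3.3) = 10.24 servings → $9.72.
kale only: max(1392/381, 8.9/0.9) = 9.889 servings → $11.87.
black beans only: max(1392/487, 8.9/2.2) = 4.045 servings → $3.64.
tofu + kale with both tight: 1.884 servings and 2.981 servings → $5.37.
tofu + black beans with both tight: 0.9725 servings and 2.587 servings → $3.25.
kale + black beans: the both-tight solution has a negative serving — not a feasible corner.
The minimum over all feasible corners is $3.25.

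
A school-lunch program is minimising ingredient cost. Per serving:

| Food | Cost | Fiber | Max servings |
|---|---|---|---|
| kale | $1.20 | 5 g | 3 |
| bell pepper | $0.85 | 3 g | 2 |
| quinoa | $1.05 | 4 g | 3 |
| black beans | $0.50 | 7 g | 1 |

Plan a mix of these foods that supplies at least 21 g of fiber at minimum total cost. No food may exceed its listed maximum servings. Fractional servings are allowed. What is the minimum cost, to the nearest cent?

Cost per g of fiber: black beans $0.0714, kale $0.2400, quinoa $0.2625, bell pepper $0.2833.
Take 1 serving of black beans: +7.0 g fiber for $0.50 (total $0.50, still need 14.0 g).
Take 2.8 servings of kale: +14.0 g fiber for $3.36 (total $3.86, still need 0.0 g).
Greedy by cheapest-per-g is optimal for a single linear constraint, so the minimum cost is $3.86.

$3.86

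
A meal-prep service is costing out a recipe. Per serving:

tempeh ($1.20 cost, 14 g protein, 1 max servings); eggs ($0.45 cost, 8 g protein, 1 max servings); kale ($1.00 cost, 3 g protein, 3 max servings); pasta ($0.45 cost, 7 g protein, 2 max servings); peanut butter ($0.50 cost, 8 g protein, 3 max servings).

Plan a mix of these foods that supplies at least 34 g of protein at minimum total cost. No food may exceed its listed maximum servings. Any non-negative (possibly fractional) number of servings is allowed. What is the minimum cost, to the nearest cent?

Cost per g of protein: eggs $0.0563, peanut butter $0.0625, pasta $0.0643, tempeh $0.0857, kale $0.3333.
Take 1 serving of eggs: +8.0 g protein for $0.45 (total $0.45, still need 26.0 g).
Take 3 servings of peanut butter: +24.0 g protein for $1.50 (total $1.95, still need 2.0 g).
Take 0.2857 servings of pasta: +2.0 g protein for $0.13 (total $2.08, still need 0.0 g).
Greedy by cheapest-per-g is optimal for a single linear constraint, so the minimum cost is $2.08.

$2.08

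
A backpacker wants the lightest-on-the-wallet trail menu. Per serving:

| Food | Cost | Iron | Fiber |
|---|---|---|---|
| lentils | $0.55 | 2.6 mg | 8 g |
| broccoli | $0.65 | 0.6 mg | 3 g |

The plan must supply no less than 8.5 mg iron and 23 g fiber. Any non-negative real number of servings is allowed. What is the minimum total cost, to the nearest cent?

$1.80

Compare the cost at each extreme point of the feasible region.
lentils only: max(8.5/2.6, 23/8) = 3.269 servings → $1.80.
broccoli only: max(8.5/0.6, 23/3) = 14.17 servings → $9.21.
lentils + broccoli: intersection lies outside the first quadrant.
So the least-cost plan costs $1.80.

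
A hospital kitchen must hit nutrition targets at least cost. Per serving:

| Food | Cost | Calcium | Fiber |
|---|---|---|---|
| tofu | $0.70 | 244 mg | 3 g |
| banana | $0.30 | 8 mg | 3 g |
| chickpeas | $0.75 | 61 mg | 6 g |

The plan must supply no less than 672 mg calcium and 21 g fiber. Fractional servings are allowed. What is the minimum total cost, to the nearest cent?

This is a tiny linear program; its minimum lies at a vertex of the feasible set. List the vertices and price them.
tofu only: max(672/244, 21/3) = 7 servings → $4.90.
banana only: max(672/8, 21/3) = 84 servings → $25.20.
chickpeas only: max(672/61, 21/6) = 11.02 servings → $8.26.
tofu + banana with both tight: 2.61 servings and 4.39 servings → $3.14.
tofu + chickpeas with both tight: 2.148 servings and 2.426 servings → $3.32.
banana + chickpeas: intersection lies outside the first quadrant.
So the least-cost plan costs $3.14.

$3.14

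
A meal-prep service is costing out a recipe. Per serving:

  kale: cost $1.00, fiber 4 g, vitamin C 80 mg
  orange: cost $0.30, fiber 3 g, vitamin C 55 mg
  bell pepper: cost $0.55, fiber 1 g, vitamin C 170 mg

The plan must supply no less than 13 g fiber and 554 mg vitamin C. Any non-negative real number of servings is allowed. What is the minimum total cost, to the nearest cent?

kale only: max(13/4, 554/80) = 6.925 servings → $6.92.
orange only: max(13/3, 554/55) = 10.07 servings → $3.02.
bell pepper only: max(13/1, 554/170) = 13 servings → $7.15.
kale + orange: the both-tight solution has a negative serving — not a feasible corner.
kale + bell pepper with both tight: 2.76 servings and 1.96 servings → $3.84.
orange + bell pepper with both tight: 3.64 servings and 2.081 servings → $2.24.
Cheapest feasible corner: $2.24.

$2.24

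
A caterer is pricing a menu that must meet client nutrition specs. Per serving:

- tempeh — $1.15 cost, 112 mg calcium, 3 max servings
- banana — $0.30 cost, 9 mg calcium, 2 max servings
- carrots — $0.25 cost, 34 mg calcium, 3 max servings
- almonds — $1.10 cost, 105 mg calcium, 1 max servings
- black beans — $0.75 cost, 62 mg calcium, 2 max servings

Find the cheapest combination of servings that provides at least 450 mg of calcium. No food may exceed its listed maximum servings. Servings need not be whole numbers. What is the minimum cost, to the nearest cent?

Cost per mg of calcium: carrots $0.0074, tempeh $0.0103, almonds $0.0105, black beans $0.0121, banana $0.0333.
Take 3 servings of carrots: +102.0 mg calcium for $0.75 (total $0.75, still need 348.0 mg).
Take 3 servings of tempeh: +336.0 mg calcium for $3.45 (total $4.20, still need 12.0 mg).
Take 0.1143 servings of almonds: +12.0 mg calcium for $0.13 (total $4.33, still need 0.0 mg).
Filling from the cheapest source first is optimal under one linear minimum: $4.33.

$4.33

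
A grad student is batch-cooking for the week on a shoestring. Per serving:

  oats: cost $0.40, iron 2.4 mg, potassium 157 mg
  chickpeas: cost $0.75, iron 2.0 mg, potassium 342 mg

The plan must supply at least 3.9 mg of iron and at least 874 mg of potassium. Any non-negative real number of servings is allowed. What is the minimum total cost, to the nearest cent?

$1.92

For a min-cost LP with two ≥-constraints, a basic feasible solution has at most two positive variables.
oats only: max(3.9/2.4, 874/157) = 5.567 servings → $2.23.
chickpeas only: max(3.9/2.0, 874/342) = 2.556 servings → $1.92.
oats + chickpeas with both targets exact would need a negative amount; discard.
The minimum over all feasible corners is $1.92.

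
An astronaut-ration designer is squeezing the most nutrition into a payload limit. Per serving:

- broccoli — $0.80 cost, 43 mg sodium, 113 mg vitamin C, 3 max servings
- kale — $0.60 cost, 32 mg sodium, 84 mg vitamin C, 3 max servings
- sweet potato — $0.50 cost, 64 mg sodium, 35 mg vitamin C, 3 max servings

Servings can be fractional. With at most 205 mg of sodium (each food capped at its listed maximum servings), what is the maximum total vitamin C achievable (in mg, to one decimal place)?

538.5 mg

Vitamin C per mg sodium: broccoli 2.628, kale 2.625, sweet potato 0.5469.
Take 3 servings of broccoli: uses 129 mg sodium, +339.0 mg vitamin C (running total 339.0 mg).
Take 2.375 servings of kale: uses 76 mg sodium, +199.5 mg vitamin C (running total 538.5 mg).
Greedy by best ratio exhausts the sodium allowance optimally: 538.5 mg.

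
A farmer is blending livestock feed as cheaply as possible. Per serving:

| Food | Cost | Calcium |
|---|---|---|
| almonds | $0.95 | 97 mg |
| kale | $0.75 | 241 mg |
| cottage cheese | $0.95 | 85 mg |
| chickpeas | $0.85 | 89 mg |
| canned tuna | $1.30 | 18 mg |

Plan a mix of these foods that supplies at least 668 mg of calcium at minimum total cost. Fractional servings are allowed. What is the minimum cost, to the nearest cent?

Cost per mg of calcium: kale $0.0031, chickpeas $0.0096, almonds $0.0098, cottage cheese $0.0112, canned tuna $0.0722.
With no serving limits, use only kale: 668 mg / 241 mg = 2.772 servings × $0.75 = $2.08.

$2.08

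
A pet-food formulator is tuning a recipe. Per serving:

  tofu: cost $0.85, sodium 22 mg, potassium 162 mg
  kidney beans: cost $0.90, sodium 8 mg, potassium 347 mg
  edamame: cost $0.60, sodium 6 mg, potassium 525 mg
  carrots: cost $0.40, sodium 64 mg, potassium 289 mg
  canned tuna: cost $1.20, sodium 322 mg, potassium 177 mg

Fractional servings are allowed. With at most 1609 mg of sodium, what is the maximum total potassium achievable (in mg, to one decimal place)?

Potassium per mg sodium: edamame 87.5, kidney beans 43.38, tofu 7.364, carrots 4.516, canned tuna 0.5497.
With no serving limits, spend the whole sodium allowance on edamame: 1609 mg / 6 mg × 525 mg = 140787.5 mg.

140787.5 mg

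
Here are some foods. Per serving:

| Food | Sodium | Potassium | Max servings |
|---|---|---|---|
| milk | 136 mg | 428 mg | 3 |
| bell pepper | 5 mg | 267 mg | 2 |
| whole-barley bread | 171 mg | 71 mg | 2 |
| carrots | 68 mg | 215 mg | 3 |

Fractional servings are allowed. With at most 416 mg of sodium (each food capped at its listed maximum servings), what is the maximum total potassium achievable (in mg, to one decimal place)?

1814.7 mg

Potassium per mg sodium: bell pepper 53.4, carrots 3.162, milk 3.147, whole-barley bread 0.4152.
Take 2 servings of bell pepper: uses 10 mg sodium, +534.0 mg potassium (running total 534.0 mg).
Take 3 servings of carrots: uses 204 mg sodium, +645.0 mg potassium (running total 1179.0 mg).
Take 1.485 servings of milk: uses 202 mg sodium, +635.7 mg potassium (running total 1814.7 mg).
Filling greedily by potassium-per-mg sodium is optimal for one linear limit, giving 1814.7 mg.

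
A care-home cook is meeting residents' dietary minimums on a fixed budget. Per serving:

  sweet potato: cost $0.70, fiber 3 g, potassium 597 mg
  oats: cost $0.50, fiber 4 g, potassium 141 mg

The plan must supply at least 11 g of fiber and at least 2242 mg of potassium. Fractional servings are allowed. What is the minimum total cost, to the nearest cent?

$2.63

The cheapest plan sits at a corner of the feasible region — with two constraints it uses at most two foods.
sweet potato only: max(11/3, 2242/597) = 3.755 servings → $2.63.
oats only: max(11/4, 2242/141) = 15.9 servings → $7.95.
sweet potato + oats: intersection lies outside the first quadrant.
Cheapest feasible corner: $2.63.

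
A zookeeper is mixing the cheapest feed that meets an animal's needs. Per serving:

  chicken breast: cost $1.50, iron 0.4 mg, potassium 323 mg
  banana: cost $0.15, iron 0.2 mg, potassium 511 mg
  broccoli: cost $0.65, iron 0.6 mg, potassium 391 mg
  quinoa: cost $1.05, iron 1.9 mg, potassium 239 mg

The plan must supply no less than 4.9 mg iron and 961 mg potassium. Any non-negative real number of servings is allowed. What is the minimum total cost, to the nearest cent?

$2.74

chicken breast only: max(4.9/0.4, 961/323) = 12.25 servings → $18.38.
banana only: max(4.9/0.2, 961/511) = 24.5 servings → $3.67.
broccoli only: max(4.9/0.6, 961/391) = 8.167 servings → $5.31.
quinoa only: max(4.9/1.9, 961/239) = 4.021 servings → $4.22.
chicken breast + banana with both targets exact would need a negative amount; discard.
chicken breast + broccoli with both targets exact would need a negative amount; discard.
chicken breast + quinoa with both tight: 1.264 servings and 2.313 servings → $4.32.
banana + broccoli with both targets exact would need a negative amount; discard.
banana + quinoa with both tight: 0.7093 servings and 2.504 servings → $2.74.
broccoli + quinoa with both tight: 1.092 servings and 2.234 servings → $3.06.
The minimum over all feasible corners is $2.74.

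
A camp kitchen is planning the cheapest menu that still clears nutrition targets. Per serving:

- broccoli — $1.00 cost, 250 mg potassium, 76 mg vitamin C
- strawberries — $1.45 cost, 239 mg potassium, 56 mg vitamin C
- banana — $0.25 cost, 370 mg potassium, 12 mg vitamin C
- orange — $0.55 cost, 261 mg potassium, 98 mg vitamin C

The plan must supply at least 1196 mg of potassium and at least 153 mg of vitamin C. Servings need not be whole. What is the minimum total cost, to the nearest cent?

$1.28

An LP optimum is at a vertex; with two nutrient constraints at most two foods are used. Check each candidate.
broccoli only: max(1196/250, 153/76) = 4.784 servings → $4.78.
strawberries only: max(1196/239, 153/56) = 5.004 servings → $7.26.
banana only: max(1196/370, 153/12) = 12.75 servings → $3.19.
orange only: max(1196/261, 153/98) = 4.582 servings → $2.52.
broccoli + strawberries: intersection lies outside the first quadrant.
broccoli + banana with both tight: 1.682 servings and 2.096 servings → $2.21.
broccoli + orange with both targets exact would need a negative amount; discard.
strawberries + banana with both tight: 2.367 servings and 1.703 servings → $3.86.
strawberries + orange with both targets exact would need a negative amount; discard.
banana + orange with both tight: 2.333 servings and 1.276 servings → $1.28.
Cheapest feasible corner: $1.28.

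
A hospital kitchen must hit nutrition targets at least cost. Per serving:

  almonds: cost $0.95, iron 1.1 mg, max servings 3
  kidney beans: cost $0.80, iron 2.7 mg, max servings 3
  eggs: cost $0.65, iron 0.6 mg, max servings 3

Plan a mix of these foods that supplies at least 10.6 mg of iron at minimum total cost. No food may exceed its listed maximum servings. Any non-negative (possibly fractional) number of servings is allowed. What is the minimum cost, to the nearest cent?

$4.56

Cost per mg of iron: kidney beans $0.2963, almonds $0.8636, eggs $1.0833.
Take 3 servings of kidney beans: +8.1 mg iron for $2.40 (total $2.40, still need 2.5 mg).
Take 2.273 servings of almonds: +2.5 mg iron for $2.16 (total $4.56, still need 0.0 mg).
Greedy by cheapest-per-mg is optimal for a single linear constraint, so the minimum cost is $4.56.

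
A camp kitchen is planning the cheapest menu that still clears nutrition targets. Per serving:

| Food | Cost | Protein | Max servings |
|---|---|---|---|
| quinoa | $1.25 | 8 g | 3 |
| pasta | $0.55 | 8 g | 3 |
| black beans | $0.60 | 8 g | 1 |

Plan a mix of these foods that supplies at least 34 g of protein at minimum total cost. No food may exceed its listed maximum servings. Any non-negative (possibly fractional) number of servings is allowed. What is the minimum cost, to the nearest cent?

$2.56

Cost per g of protein: pasta $0.0688, black beans $0.0750, quinoa $0.1562.
Take 3 servings of pasta: +24.0 g protein for $1.65 (total $1.65, still need 10.0 g).
Take 1 serving of black beans: +8.0 g protein for $0.60 (total $2.25, still need 2.0 g).
Take 0.25 servings of quinoa: +2.0 g protein for $0.31 (total $2.56, still need 0.0 g).
Greedy by cheapest-per-g is optimal for a single linear constraint, so the minimum cost is $2.56.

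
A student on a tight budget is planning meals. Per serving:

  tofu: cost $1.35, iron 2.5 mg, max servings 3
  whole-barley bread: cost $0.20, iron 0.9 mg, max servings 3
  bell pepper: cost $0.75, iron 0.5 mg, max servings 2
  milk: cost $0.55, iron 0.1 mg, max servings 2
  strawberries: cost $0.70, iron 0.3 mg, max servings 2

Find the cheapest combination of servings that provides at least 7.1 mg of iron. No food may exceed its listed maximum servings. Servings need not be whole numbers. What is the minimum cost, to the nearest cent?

$2.98

Cost per mg of iron: whole-barley bread $0.2222, tofu $0.5400, bell pepper $1.5000, strawberries $2.3333, milk $5.5000.
Take 3 servings of whole-barley bread: +2.7 mg iron for $0.60 (total $0.60, still need 4.4 mg).
Take 1.76 servings of tofu: +4.4 mg iron for $2.38 (total $2.98, still need 0.0 mg).
Greedy by cheapest-per-mg is optimal for a single linear constraint, so the minimum cost is $2.98.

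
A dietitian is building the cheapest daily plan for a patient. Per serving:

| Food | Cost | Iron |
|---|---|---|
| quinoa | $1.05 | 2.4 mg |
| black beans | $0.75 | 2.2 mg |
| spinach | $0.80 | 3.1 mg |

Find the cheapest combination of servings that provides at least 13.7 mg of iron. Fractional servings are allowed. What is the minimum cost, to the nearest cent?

$3.54

Cost per mg of iron: spinach $0.2581, black beans $0.3409, quinoa $0.4375.
With no serving limits, use only spinach: 13.7 mg / 3.1 mg = 4.419 servings × $0.80 = $3.54.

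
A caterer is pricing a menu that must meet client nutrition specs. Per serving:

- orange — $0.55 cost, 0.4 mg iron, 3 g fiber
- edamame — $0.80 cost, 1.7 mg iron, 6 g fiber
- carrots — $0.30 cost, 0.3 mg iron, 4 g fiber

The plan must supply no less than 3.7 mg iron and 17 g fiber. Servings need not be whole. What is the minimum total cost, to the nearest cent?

A basic optimal solution has at most two foods positive. Try each food alone and each pair with both targets met exactly.
orange only: max(3.7/0.4, 17/3) = 9.25 servings → $5.09.
edamame only: max(3.7/1.7, 17/6) = 2.833 servings → $2.27.
carrots only: max(3.7/0.3, 17/4) = 12.33 servings → $3.70.
orange + edamame with both tight: 2.481 servings and 1.593 servings → $2.64.
orange + carrots: intersection lies outside the first quadrant.
edamame + carrots with both tight: 1.94 servings and 1.34 servings → $1.95.
So the least-cost plan costs $1.95.

$1.95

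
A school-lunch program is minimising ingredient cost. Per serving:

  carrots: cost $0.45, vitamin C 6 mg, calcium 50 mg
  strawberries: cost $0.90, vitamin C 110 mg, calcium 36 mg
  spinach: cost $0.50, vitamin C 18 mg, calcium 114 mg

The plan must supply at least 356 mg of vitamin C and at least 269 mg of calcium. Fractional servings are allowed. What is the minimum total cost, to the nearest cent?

For a min-cost LP with two ≥-constraints, a basic feasible solution has at most two positive variables.
carrots only: max(356/6, 269/50) = 59.33 servings → $26.70.
strawberries only: max(356/110, 269/36) = 7.472 servings → $6.72.
spinach only: max(356/18, 269/114) = 19.78 servings → $9.89.
carrots + strawberries with both tight: 3.174 servings and 3.063 servings → $4.19.
carrots + spinach with both targets exact would need a negative amount; discard.
strawberries + spinach with both tight: 3.006 servings and 1.411 servings → $3.41.
So the least-cost plan costs $3.41.

$3.41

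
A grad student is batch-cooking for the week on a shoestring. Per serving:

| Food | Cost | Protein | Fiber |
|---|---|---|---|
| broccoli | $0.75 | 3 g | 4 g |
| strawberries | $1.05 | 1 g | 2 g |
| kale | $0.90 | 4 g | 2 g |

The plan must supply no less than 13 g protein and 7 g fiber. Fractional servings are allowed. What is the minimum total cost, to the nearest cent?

$2.94

The cheapest plan sits at a corner of the feasible region — with two constraints it uses at most two foods.
broccoli only: max(13/3, 7/4) = 4.333 servings → $3.25.
strawberries only: max(13/1, 7/2) = 13 servings → $13.65.
kale only: max(13/4, 7/2) = 3.5 servings → $3.15.
broccoli + strawberries: the both-tight solution has a negative serving — not a feasible corner.
broccoli + kale with both tight: 0.2 servings and 3.1 servings → $2.94.
strawberries + kale with both tight: 0.3333 servings and 3.167 servings → $3.20.
The minimum over all feasible corners is $2.94.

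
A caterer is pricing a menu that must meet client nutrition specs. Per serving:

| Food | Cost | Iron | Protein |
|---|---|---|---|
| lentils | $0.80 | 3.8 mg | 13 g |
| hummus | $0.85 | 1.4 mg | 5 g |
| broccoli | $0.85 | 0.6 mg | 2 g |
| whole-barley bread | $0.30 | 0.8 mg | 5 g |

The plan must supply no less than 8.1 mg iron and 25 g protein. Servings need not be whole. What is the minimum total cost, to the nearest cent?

Compare the cost at each extreme point of the feasible region.
lentils only: max(8.1/3.8, 25/13) = 2.132 servings → $1.71.
hummus only: max(8.1/1.4, 25/5) = 5.786 servings → $4.92.
broccoli only: max(8.1/0.6, 25/2) = 13.5 servings → $11.47.
whole-barley bread only: max(8.1/0.8, 25/5) = 10.12 servings → $3.04.
lentils + hummus: the both-tight solution has a negative serving — not a feasible corner.
lentils + broccoli: the both-tight solution has a negative serving — not a feasible corner.
lentils + whole-barley bread: intersection lies outside the first quadrant.
hummus + broccoli: intersection lies outside the first quadrant.
hummus + whole-barley bread: intersection lies outside the first quadrant.
broccoli + whole-barley bread: intersection lies outside the first quadrant.
Cheapest feasible corner: $1.71.

$1.71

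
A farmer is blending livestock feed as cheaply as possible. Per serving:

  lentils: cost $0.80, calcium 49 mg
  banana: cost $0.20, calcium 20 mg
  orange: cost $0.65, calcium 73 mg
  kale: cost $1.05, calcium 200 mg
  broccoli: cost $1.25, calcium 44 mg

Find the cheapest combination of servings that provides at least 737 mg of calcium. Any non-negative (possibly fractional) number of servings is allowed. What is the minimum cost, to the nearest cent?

$3.87

Cost per mg of calcium: kale $0.0053, orange $0.0089, banana $0.0100, lentils $0.0163, broccoli $0.0284.
With no serving limits, use only kale: 737 mg / 200 mg = 3.685 servings × $1.05 = $3.87.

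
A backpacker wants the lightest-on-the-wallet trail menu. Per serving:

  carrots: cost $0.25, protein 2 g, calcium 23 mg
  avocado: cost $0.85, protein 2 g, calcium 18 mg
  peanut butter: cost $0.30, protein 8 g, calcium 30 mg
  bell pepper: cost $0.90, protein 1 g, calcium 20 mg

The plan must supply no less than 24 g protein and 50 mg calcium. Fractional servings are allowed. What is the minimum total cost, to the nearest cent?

Check every corner: each single food scaled to meet both minima, and each pair solved so both constraints bind.
carrots only: max(24/2, 50/23) = 12 servings → $3.00.
avocado only: max(24/2, 50/18) = 12 servings → $10.20.
peanut butter only: max(24/8, 50/30) = 3 servings → $0.90.
bell pepper only: max(24/1, 50/20) = 24 servings → $21.60.
carrots + avocado: intersection lies outside the first quadrant.
carrots + peanut butter: intersection lies outside the first quadrant.
carrots + bell pepper: intersection lies outside the first quadrant.
avocado + peanut butter: intersection lies outside the first quadrant.
avocado + bell pepper with both targets exact would need a negative amount; discard.
peanut butter + bell pepper: the both-tight solution has a negative serving — not a feasible corner.
The minimum over all feasible corners is $0.90.

$0.90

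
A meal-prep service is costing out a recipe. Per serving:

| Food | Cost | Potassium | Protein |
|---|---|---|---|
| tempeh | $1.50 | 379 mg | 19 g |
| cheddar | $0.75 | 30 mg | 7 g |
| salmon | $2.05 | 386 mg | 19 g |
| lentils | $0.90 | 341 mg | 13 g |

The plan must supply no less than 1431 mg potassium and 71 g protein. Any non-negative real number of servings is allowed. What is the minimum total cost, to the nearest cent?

$4.92

tempeh only: max(1431/379, 71/19) = 3.776 servings → $5.66.
cheddar only: max(1431/30, 71/7) = 47.7 servings → $35.77.
salmon only: max(1431/386, 71/19) = 3.737 servings → $7.66.
lentils only: max(1431/341, 71/13) = 5.462 servings → $4.92.
tempeh + cheddar: the both-tight solution has a negative serving — not a feasible corner.
tempeh + salmon with both tight: 1.632 servings and 2.105 servings → $6.76.
tempeh + lentils with both tight: 3.613 servings and 0.1804 servings → $5.58.
cheddar + salmon with both tight: 0.1018 servings and 3.699 servings → $7.66.
cheddar + lentils with both tight: 2.808 servings and 3.949 servings → $5.66.
salmon + lentils with both targets exact would need a negative amount; discard.
Cheapest feasible corner: $4.92.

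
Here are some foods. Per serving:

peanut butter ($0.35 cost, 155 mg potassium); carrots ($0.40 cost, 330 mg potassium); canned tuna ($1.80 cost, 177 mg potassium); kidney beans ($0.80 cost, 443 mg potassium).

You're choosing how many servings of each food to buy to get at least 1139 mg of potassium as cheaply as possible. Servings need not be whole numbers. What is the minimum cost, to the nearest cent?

$1.38

Cost per mg of potassium: carrots $0.0012, kidney beans $0.0018, peanut butter $0.0023, canned tuna $0.0102.
With no serving limits, use only carrots: 1139 mg / 330 mg = 3.452 servings × $0.40 = $1.38.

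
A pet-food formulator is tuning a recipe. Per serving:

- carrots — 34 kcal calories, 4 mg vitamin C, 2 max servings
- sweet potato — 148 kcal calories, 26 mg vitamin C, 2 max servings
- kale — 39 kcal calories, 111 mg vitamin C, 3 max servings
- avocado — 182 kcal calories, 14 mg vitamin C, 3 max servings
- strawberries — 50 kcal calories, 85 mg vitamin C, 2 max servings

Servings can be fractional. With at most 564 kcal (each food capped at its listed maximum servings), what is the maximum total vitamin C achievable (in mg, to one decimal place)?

561.0 mg

Vitamin C per kcal: kale 2.846, strawberries 1.7, sweet potato 0.1757, carrots 0.1176, avocado 0.07692.
Take 3 servings of kale: uses 117 kcal, +333.0 mg vitamin C (running total 333.0 mg).
Take 2 servings of strawberries: uses 100 kcal, +170.0 mg vitamin C (running total 503.0 mg).
Take 2 servings of sweet potato: uses 296 kcal, +52.0 mg vitamin C (running total 555.0 mg).
Take 1.5 servings of carrots: uses 51 kcal, +6.0 mg vitamin C (running total 561.0 mg).
Greedy by best ratio exhausts the calories allowance optimally: 561.0 mg.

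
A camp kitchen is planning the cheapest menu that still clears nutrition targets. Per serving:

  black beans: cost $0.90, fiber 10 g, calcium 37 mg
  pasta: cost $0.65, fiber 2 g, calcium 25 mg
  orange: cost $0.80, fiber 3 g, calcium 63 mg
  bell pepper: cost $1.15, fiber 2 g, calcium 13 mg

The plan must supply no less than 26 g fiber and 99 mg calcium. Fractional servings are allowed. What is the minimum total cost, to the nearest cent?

For a min-cost LP with two ≥-constraints, a basic feasible solution has at most two positive variables.
black beans only: max(26/10, 99/37) = 2.676 servings → $2.41.
pasta only: max(26/2, 99/25) = 13 servings → $8.45.
orange only: max(26/3, 99/63) = 8.667 servings → $6.93.
bell pepper only: max(26/2, 99/13) = 13 servings → $14.95.
black beans + pasta with both tight: 2.568 servings and 0.1591 servings → $2.41.
black beans + orange with both tight: 2.584 servings and 0.05395 servings → $2.37.
black beans + bell pepper with both tight: 2.5 servings and 0.5 servings → $2.83.
pasta + orange: the both-tight solution has a negative serving — not a feasible corner.
pasta + bell pepper with both targets exact would need a negative amount; discard.
orange + bell pepper with both targets exact would need a negative amount; discard.
The minimum over all feasible corners is $2.37.

$2.37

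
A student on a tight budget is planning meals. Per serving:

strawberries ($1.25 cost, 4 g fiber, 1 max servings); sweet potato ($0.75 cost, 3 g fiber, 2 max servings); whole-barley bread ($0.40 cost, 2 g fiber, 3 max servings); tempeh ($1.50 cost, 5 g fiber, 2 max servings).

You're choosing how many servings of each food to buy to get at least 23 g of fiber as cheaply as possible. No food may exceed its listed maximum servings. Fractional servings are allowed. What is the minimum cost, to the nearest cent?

Cost per g of fiber: whole-barley bread $0.2000, sweet potato $0.2500, tempeh $0.3000, strawberries $0.3125.
Take 3 servings of whole-barley bread: +6.0 g fiber for $1.20 (total $1.20, still need 17.0 g).
Take 2 servings of sweet potato: +6.0 g fiber for $1.50 (total $2.70, still need 11.0 g).
Take 2 servings of tempeh: +10.0 g fiber for $3.00 (total $5.70, still need 1.0 g).
Take 0.25 servings of strawberries: +1.0 g fiber for $0.31 (total $6.01, still need 0.0 g).
Greedy by cheapest-per-g is optimal for a single linear constraint, so the minimum cost is $6.01.

$6.01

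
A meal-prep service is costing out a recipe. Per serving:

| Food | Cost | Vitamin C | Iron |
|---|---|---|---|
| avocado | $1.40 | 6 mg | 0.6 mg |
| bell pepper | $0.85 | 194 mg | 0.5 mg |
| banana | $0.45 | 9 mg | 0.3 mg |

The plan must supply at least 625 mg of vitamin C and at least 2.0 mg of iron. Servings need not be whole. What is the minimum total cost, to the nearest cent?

A basic optimal solution has at most two foods positive. Try each food alone and each pair with both targets met exactly.
avocado only: max(625/6, 2.0/0.6) = 104.2 servings → $145.83.
bell pepper only: max(625/194, 2.0/0.5) = 4 servings → $3.40.
banana only: max(625/9, 2.0/0.3) = 69.44 servings → $31.25.
avocado + bell pepper with both tight: 0.6658 servings and 3.201 servings → $3.65.
avocado + banana with both targets exact would need a negative amount; discard.
bell pepper + banana with both tight: 3.156 servings and 1.406 servings → $3.32.
The minimum over all feasible corners is $3.32.

$3.32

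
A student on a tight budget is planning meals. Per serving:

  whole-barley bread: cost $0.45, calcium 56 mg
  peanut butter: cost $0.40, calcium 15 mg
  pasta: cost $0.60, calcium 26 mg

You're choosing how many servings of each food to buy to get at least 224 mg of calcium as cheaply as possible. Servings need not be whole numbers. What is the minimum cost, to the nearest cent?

Cost per mg of calcium: whole-barley bread $0.0080, pasta $0.0231, peanut butter $0.0267.
With no serving limits, use only whole-barley bread: 224 mg / 56 mg = 4 servings × $0.45 = $1.80.

$1.80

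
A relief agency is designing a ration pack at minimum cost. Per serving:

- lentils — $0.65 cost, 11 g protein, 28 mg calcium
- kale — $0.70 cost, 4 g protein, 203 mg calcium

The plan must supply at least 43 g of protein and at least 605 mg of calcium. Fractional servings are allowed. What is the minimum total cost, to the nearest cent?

Two binding constraints pin down two serving amounts, so the optimal mix uses at most two foods. The candidates are each food alone (scaled to the tighter of protein/calcium) and each pair with both constraints tight.
lentils only: max(43/11, 605/28) = 21.61 servings → $14.04.
kale only: max(43/4, 605/203) = 10.75 servings → $7.53.
lentils + kale with both tight: 2.975 servings and 2.57 servings → $3.73.
So the least-cost plan costs $3.73.

$3.73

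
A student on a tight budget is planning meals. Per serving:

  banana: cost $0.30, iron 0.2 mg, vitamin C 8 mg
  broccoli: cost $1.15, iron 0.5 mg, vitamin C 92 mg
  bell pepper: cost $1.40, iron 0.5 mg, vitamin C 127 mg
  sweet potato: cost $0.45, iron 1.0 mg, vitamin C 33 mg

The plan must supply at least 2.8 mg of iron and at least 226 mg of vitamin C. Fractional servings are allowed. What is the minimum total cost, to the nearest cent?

Minimising a linear cost over {iron ≥ 2.8, vitamin C ≥ 226, servings ≥ 0} — the optimum is at a vertex, using one or two foods.
banana only: max(2.8/0.2, 226/8) = 28.25 servings → $8.47.
broccoli only: max(2.8/0.5, 226/92) = 5.6 servings → $6.44.
bell pepper only: max(2.8/0.5, 226/127) = 5.6 servings → $7.84.
sweet potato only: max(2.8/1.0, 226/33) = 6.848 servings → $3.08.
banana + broccoli with both tight: 10.04 servings and 1.583 servings → $4.83.
banana + bell pepper with both tight: 11.34 servings and 1.065 servings → $4.89.
banana + sweet potato with both targets exact would need a negative amount; discard.
broccoli + bell pepper: intersection lies outside the first quadrant.
broccoli + sweet potato with both tight: 1.77 servings and 1.915 servings → $2.90.
bell pepper + sweet potato with both tight: 1.209 servings and 2.195 servings → $2.68.
The minimum over all feasible corners is $2.68.

$2.68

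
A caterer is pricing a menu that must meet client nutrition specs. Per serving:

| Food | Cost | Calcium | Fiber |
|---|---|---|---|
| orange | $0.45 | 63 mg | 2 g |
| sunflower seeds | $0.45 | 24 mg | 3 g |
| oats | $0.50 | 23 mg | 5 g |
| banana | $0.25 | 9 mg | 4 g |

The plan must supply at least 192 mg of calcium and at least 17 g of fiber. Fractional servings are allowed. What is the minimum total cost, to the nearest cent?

$1.92

For a min-cost LP with two ≥-constraints, a basic feasible solution has at most two positive variables.
orange only: max(192/63, 17/2) = 8.5 servings → $3.83.
sunflower seeds only: max(192/24, 17/3) = 8 servings → $3.60.
oats only: max(192/23, 17/5) = 8.348 servings → $4.17.
banana only: max(192/9, 17/4) = 21.33 servings → $5.33.
orange + sunflower seeds with both tight: 1.191 servings and 4.872 servings → $2.73.
orange + oats with both tight: 2.115 servings and 2.554 servings → $2.23.
orange + banana with both tight: 2.628 servings and 2.936 servings → $1.92.
sunflower seeds + oats with both targets exact would need a negative amount; discard.
sunflower seeds + banana: the both-tight solution has a negative serving — not a feasible corner.
oats + banana with both targets exact would need a negative amount; discard.
Cheapest feasible corner: $1.92.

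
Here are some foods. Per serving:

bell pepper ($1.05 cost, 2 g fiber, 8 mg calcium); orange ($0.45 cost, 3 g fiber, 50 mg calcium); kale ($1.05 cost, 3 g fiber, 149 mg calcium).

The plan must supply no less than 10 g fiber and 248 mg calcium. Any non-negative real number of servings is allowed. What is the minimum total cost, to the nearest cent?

For a min-cost LP with two ≥-constraints, a basic feasible solution has at most two positive variables.
bell pepper only: max(10/2, 248/8) = 31 servings → $32.55.
orange only: max(10/3, 248/50) = 4.96 servings → $2.23.
kale only: max(10/3, 248/149) = 3.333 servings → $3.50.
bell pepper + orange: intersection lies outside the first quadrant.
bell pepper + kale with both tight: 2.723 servings and 1.518 servings → $4.45.
orange + kale with both tight: 2.512 servings and 0.8215 servings → $1.99.
The minimum over all feasible corners is $1.99.

$1.99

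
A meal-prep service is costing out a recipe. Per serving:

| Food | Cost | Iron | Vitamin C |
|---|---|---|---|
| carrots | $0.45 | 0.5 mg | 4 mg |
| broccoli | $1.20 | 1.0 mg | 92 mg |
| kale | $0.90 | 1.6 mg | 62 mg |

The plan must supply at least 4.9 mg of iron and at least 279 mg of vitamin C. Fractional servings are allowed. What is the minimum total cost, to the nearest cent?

$3.82

Minimising a linear cost over {iron ≥ 4.9, vitamin C ≥ 279, servings ≥ 0} — the optimum is at a vertex, using one or two foods.
carrots only: max(4.9/0.5, 279/4) = 69.75 servings → $31.39.
broccoli only: max(4.9/1.0, 279/92) = 4.9 servings → $5.88.
kale only: max(4.9/1.6, 279/62) = 4.5 servings → $4.05.
carrots + broccoli with both tight: 4.09 servings and 2.855 servings → $5.27.
carrots + kale: intersection lies outside the first quadrant.
broccoli + kale with both tight: 1.674 servings and 2.016 servings → $3.82.
So the least-cost plan costs $3.82.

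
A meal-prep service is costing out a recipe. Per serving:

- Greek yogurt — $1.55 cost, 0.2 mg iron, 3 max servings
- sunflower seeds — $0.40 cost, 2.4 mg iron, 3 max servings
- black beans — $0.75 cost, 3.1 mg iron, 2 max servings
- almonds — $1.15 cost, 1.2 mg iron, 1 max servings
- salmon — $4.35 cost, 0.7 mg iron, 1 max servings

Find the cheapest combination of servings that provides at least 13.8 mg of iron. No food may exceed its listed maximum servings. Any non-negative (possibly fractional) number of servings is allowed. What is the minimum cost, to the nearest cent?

$3.08

Cost per mg of iron: sunflower seeds $0.1667, black beans $0.2419, almonds $0.9583, salmon $6.2143, Greek yogurt $7.7500.
Take 3 servings of sunflower seeds: +7.2 mg iron for $1.20 (total $1.20, still need 6.6 mg).
Take 2 servings of black beans: +6.2 mg iron for $1.50 (total $2.70, still need 0.4 mg).
Take 0.3333 servings of almonds: +0.4 mg iron for $0.38 (total $3.08, still need 0.0 mg).
Greedy by cheapest-per-mg is optimal for a single linear constraint, so the minimum cost is $3.08.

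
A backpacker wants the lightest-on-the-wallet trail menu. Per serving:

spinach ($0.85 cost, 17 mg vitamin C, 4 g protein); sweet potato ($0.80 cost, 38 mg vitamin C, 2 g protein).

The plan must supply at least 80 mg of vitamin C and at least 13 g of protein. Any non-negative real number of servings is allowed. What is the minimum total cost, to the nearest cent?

$3.08

Check every corner: each single food scaled to meet both minima, and each pair solved so both constraints bind.
spinach only: max(80/17, 13/4) = 4.706 servings → $4.00.
sweet potato only: max(80/38, 13/2) = 6.5 servings → $5.20.
spinach + sweet potato with both tight: 2.831 servings and 0.839 servings → $3.08.
The minimum over all feasible corners is $3.08.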